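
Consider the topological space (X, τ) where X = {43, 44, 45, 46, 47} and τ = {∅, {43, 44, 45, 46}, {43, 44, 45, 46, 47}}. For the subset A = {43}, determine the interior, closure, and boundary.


int(A) = ∅, cl(A) = {43, 44, 45, 46, 47}, ∂A = {43, 44, 45, 46, 47}.

Closed sets in (X, τ) are complements of opens:
  closed(X, τ) = {∅, {47}, {43, 44, 45, 46, 47}}.
int(A) = ⋃ {U ∈ τ : U ⊆ A}. Opens contained in A: ∅.
Taking the union of these: int(A) = ∅.
cl(A) = ⋂ {C closed : A ⊆ C}. Closed sets containing A: {43, 44, 45, 46, 47}.
Intersecting these: cl(A) = {43, 44, 45, 46, 47}.
∂A = cl(A) ∖ int(A) = {43, 44, 45, 46, 47} ∖ ∅ = {43, 44, 45, 46, 47}.


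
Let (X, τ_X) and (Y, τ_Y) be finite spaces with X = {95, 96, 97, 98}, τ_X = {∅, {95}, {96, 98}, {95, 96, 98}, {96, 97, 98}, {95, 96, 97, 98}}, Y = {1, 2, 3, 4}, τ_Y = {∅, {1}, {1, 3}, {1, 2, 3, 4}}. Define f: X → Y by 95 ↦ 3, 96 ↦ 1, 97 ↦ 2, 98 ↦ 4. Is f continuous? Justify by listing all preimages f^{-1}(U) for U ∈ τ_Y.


f is NOT continuous.

Compute f^{-1}(U) for each U ∈ τ_Y:
  U = ∅: f^{-1}(U) = ∅ ∈ τ_X ✓.
  U = {1}: f^{-1}(U) = {96} ∉ τ_X ✗.
  U = {1, 3}: f^{-1}(U) = {95, 96} ∉ τ_X ✗.
  U = {1, 2, 3, 4}: f^{-1}(U) = {95, 96, 97, 98} ∈ τ_X ✓.
Found U = {1} with f^{-1}(U) = {96} not in τ_X. Therefore f is NOT continuous.


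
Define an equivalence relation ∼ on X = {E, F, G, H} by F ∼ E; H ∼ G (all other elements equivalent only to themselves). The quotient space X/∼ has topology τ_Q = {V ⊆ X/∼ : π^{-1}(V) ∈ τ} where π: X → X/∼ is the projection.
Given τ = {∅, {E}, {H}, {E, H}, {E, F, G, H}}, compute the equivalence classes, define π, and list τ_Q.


X/∼ = {[E=F], [G=H]}; |τ_Q| = 2.

Equivalence classes: [E=F], [G=H].
Quotient map π: X → X/∼ sends E ↦ [E=F], F ↦ [E=F], G ↦ [G=H], H ↦ [G=H].
For each subset V ⊆ X/∼, compute π^{-1}(V) ⊆ X and check whether π^{-1}(V) ∈ τ. V is open in τ_Q iff π^{-1}(V) ∈ τ.
  V = {}: π^{-1}(V) = ∅ ∈ τ ✓.
  V = {[E=F]}: π^{-1}(V) = {E, F} ∉ τ ✗.
  V = {[G=H]}: π^{-1}(V) = {G, H} ∉ τ ✗.
  V = {[E=F], [G=H]}: π^{-1}(V) = {E, F, G, H} ∈ τ ✓.
Open sets in the quotient: τ_Q = {{}, {[E=F], [G=H]}} (2 elements).


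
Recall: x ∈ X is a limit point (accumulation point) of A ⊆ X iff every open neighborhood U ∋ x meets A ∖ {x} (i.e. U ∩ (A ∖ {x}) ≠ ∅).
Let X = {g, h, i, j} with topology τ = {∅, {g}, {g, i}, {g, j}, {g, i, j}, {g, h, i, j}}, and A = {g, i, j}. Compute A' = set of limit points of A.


A' = {h, i, j}

For each x ∈ X, list the open sets U ∈ τ with x ∈ U, then check whether U ∩ (A ∖ {x}) ≠ ∅ for every such U.
  x = g: open {g} ∋ x has {g} ∩ (A ∖ {g}) = ∅, so x is NOT a limit point.
  x = h: opens ∋ x are {g, h, i, j}; each meets A ∖ {h}, so x IS a limit point.
  x = i: opens ∋ x are {g, i}, {g, i, j}, {g, h, i, j}; each meets A ∖ {i}, so x IS a limit point.
  x = j: opens ∋ x are {g, j}, {g, i, j}, {g, h, i, j}; each meets A ∖ {j}, so x IS a limit point.
Collecting: A' = {h, i, j}.


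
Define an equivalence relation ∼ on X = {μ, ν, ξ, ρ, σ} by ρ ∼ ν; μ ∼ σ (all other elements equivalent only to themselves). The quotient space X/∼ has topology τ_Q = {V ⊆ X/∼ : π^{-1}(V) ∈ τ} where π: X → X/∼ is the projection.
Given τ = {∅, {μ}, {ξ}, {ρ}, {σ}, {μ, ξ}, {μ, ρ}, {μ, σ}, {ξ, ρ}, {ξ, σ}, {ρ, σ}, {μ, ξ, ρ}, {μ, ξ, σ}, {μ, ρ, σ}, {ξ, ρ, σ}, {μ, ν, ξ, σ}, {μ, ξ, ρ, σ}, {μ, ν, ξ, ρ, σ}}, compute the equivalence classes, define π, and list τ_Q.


X/∼ = {[μ=σ], [ν=ρ], [ξ]}; |τ_Q| = 5.

Equivalence classes: [μ=σ], [ν=ρ], [ξ].
Quotient map π: X → X/∼ sends μ ↦ [μ=σ], ν ↦ [ν=ρ], ξ ↦ [ξ], ρ ↦ [ν=ρ], σ ↦ [μ=σ].
For each subset V ⊆ X/∼, compute π^{-1}(V) ⊆ X and check whether π^{-1}(V) ∈ τ. V is open in τ_Q iff π^{-1}(V) ∈ τ.
  V = {}: π^{-1}(V) = ∅ ∈ τ ✓.
  V = {[μ=σ]}: π^{-1}(V) = {μ, σ} ∈ τ ✓.
  V = {[ν=ρ]}: π^{-1}(V) = {ν, ρ} ∉ τ ✗.
  V = {[μ=σ], [ν=ρ]}: π^{-1}(V) = {μ, ν, ρ, σ} ∉ τ ✗.
  V = {[ξ]}: π^{-1}(V) = {ξ} ∈ τ ✓.
  V = {[μ=σ], [ξ]}: π^{-1}(V) = {μ, ξ, σ} ∈ τ ✓.
  V = {[ν=ρ], [ξ]}: π^{-1}(V) = {ν, ξ, ρ} ∉ τ ✗.
  V = {[μ=σ], [ν=ρ], [ξ]}: π^{-1}(V) = {μ, ν, ξ, ρ, σ} ∈ τ ✓.
Open sets in the quotient: τ_Q = {{}, {[μ=σ]}, {[ξ]}, {[μ=σ], [ξ]}, {[μ=σ], [ν=ρ], [ξ]}} (5 elements).


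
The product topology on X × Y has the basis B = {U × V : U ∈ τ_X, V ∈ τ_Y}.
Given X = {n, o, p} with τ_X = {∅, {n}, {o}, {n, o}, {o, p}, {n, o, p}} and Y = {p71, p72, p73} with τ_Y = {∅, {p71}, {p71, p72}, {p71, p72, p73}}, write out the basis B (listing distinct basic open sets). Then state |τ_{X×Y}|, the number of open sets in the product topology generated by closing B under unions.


Basis B = {∅ × ∅, {n} × {p71}, {o} × {p71}, {n} × {p71, p72}, {n, o} × {p71}, {o} × {p71, p72}, {o, p} × {p71}, {n} × {p71, p72, p73}, {n, o, p} × {p71}, {o} × {p71, p72, p73}, {n, o} × {p71, p72}, {o, p} × {p71, p72}, {n, o} × {p71, p72, p73}, {n, o, p} × {p71, p72}, {o, p} × {p71, p72, p73}, {n, o, p} × {p71, p72, p73}}; |τ_{X×Y}| = 40.

Enumerate products U × V with U ∈ τ_X, V ∈ τ_Y (deduplicated):
  ∅ × ∅ = {} (∅)
  {n} × {p71} = {(n,p71)}
  {o} × {p71} = {(o,p71)}
  {n} × {p71, p72} = {(n,p71), (n,p72)}
  {n, o} × {p71} = {(n,p71), (o,p71)}
  {o} × {p71, p72} = {(o,p71), (o,p72)}
  {o, p} × {p71} = {(o,p71), (p,p71)}
  {n} × {p71, p72, p73} = {(n,p71), (n,p72), (n,p73)}
  {n, o, p} × {p71} = {(n,p71), (o,p71), (p,p71)}
  {o} × {p71, p72, p73} = {(o,p71), (o,p72), (o,p73)}
  {n, o} × {p71, p72} = {(n,p71), (n,p72), (o,p71), (o,p72)}
  {o, p} × {p71, p72} = {(o,p71), (o,p72), (p,p71), (p,p72)}
  {n, o} × {p71, p72, p73} = {(n,p71), (n,p72), (n,p73), (o,p71), (o,p72), (o,p73)}
  {n, o, p} × {p71, p72} = {(n,p71), (n,p72), (o,p71), (o,p72), (p,p71), (p,p72)}
  {o, p} × {p71, p72, p73} = {(o,p71), (o,p72), (o,p73), (p,p71), (p,p72), (p,p73)}
  {n, o, p} × {p71, p72, p73} = {(n,p71), (n,p72), (n,p73), (o,p71), (o,p72), (o,p73), (p,p71), (p,p72), (p,p73)}
These 16 distinct sets form the basis B.
Close under arbitrary unions to get τ_{X×Y}; counting gives |τ_{X×Y}| = 40.


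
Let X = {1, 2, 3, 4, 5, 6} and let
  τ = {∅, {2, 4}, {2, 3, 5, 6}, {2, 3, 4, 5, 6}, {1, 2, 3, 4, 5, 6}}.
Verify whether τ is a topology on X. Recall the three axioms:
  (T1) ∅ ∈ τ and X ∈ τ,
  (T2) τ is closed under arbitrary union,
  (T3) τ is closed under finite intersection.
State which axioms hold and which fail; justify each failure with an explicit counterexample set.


τ is NOT a topology on X.

Axiom (T1): ∅ ∈ τ? Yes; X ∈ τ? Yes.
Axiom (T2/T3): check pairwise unions and intersections of members of τ.
Counterexample for (T3): {2, 4} ∩ {2, 3, 5, 6} = {2} ∉ τ. Therefore τ is NOT a topology.


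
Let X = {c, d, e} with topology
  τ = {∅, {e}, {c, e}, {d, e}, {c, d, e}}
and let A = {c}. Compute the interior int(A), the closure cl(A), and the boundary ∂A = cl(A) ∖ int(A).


int(A) = ∅, cl(A) = {c}, ∂A = {c}.

Closed sets in (X, τ) are complements of opens:
  closed(X, τ) = {∅, {c}, {d}, {c, d}, {c, d, e}}.
int(A) = ⋃ {U ∈ τ : U ⊆ A}. Opens contained in A: ∅.
Taking the union of these: int(A) = ∅.
cl(A) = ⋂ {C closed : A ⊆ C}. Closed sets containing A: {c}, {c, d}, {c, d, e}.
Intersecting these: cl(A) = {c}.
∂A = cl(A) ∖ int(A) = {c} ∖ ∅ = {c}.


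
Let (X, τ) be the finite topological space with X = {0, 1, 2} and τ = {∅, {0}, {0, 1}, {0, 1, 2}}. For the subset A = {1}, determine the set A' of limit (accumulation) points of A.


A' = {2}

For each x ∈ X, list the open sets U ∈ τ with x ∈ U, then check whether U ∩ (A ∖ {x}) ≠ ∅ for every such U.
  x = 0: open {0} ∋ x has {0} ∩ (A ∖ {0}) = ∅, so x is NOT a limit point.
  x = 1: open {0, 1} ∋ x has {0, 1} ∩ (A ∖ {1}) = ∅, so x is NOT a limit point.
  x = 2: opens ∋ x are {0, 1, 2}; each meets A ∖ {2}, so x IS a limit point.
Collecting: A' = {2}.


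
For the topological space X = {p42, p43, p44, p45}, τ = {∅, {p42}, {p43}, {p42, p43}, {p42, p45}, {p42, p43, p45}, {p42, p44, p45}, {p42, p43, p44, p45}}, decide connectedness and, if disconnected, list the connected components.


(X, τ) is disconnected; components = [{p43}, {p42, p44, p45}].

Find clopen sets (U ∈ τ with X ∖ U ∈ τ):
  U = ∅, X ∖ U = {p42, p43, p44, p45} — both open, so U is clopen.
  U = {p43}, X ∖ U = {p42, p44, p45} — both open, so U is clopen.
  U = {p42, p44, p45}, X ∖ U = {p43} — both open, so U is clopen.
  U = {p42, p43, p44, p45}, X ∖ U = ∅ — both open, so U is clopen.
Nontrivial clopen(s) exist: e.g. {p42, p44, p45}. So (X, τ) is disconnected.
Compute connected components by grouping points that agree on all clopens:
  component: {p43}
  component: {p42, p44, p45}


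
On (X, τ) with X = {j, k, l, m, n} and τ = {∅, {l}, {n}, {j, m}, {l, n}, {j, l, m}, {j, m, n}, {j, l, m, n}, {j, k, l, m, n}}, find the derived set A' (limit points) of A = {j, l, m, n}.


A' = {j, k, m}

For each x ∈ X, list the open sets U ∈ τ with x ∈ U, then check whether U ∩ (A ∖ {x}) ≠ ∅ for every such U.
  x = j: opens ∋ x are {j, m}, {j, l, m}, {j, m, n}, {j, l, m, n}, {j, k, l, m, n}; each meets A ∖ {j}, so x IS a limit point.
  x = k: opens ∋ x are {j, k, l, m, n}; each meets A ∖ {k}, so x IS a limit point.
  x = l: open {l} ∋ x has {l} ∩ (A ∖ {l}) = ∅, so x is NOT a limit point.
  x = m: opens ∋ x are {j, m}, {j, l, m}, {j, m, n}, {j, l, m, n}, {j, k, l, m, n}; each meets A ∖ {m}, so x IS a limit point.
  x = n: open {n} ∋ x has {n} ∩ (A ∖ {n}) = ∅, so x is NOT a limit point.
Collecting: A' = {j, k, m}.


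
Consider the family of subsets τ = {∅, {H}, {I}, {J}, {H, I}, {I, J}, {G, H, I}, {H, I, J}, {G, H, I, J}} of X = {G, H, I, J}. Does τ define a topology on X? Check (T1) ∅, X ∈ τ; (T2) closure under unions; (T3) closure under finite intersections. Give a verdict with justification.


τ is NOT a topology on X.

Axiom (T1): ∅ ∈ τ? Yes; X ∈ τ? Yes.
Axiom (T2/T3): check pairwise unions and intersections of members of τ.
Counterexample for (T2): {H} ∪ {J} = {H, J} ∉ τ. Therefore τ is NOT a topology.


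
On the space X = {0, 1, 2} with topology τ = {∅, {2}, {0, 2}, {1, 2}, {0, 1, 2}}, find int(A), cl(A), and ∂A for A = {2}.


int(A) = {2}, cl(A) = {0, 1, 2}, ∂A = {0, 1}.

Closed sets in (X, τ) are complements of opens:
  closed(X, τ) = {∅, {0}, {1}, {0, 1}, {0, 1, 2}}.
int(A) = ⋃ {U ∈ τ : U ⊆ A}. Opens contained in A: ∅, {2}.
Taking the union of these: int(A) = {2}.
cl(A) = ⋂ {C closed : A ⊆ C}. Closed sets containing A: {0, 1, 2}.
Intersecting these: cl(A) = {0, 1, 2}.
∂A = cl(A) ∖ int(A) = {0, 1, 2} ∖ {2} = {0, 1}.


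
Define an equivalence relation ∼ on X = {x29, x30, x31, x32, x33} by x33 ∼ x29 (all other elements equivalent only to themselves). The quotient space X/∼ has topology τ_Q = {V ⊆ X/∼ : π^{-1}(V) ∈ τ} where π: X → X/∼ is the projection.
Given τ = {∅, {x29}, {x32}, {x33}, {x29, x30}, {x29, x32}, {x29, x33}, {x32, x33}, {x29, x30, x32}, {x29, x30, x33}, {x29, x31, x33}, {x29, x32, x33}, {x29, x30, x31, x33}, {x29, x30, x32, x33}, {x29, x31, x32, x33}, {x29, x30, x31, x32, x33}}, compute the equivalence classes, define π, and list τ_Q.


X/∼ = {[x29=x33], [x30], [x31], [x32]}; |τ_Q| = 10.

Equivalence classes: [x29=x33], [x30], [x31], [x32].
Quotient map π: X → X/∼ sends x29 ↦ [x29=x33], x30 ↦ [x30], x31 ↦ [x31], x32 ↦ [x32], x33 ↦ [x29=x33].
For each subset V ⊆ X/∼, compute π^{-1}(V) ⊆ X and check whether π^{-1}(V) ∈ τ. V is open in τ_Q iff π^{-1}(V) ∈ τ.
  V = {}: π^{-1}(V) = ∅ ∈ τ ✓.
  V = {[x29=x33]}: π^{-1}(V) = {x29, x33} ∈ τ ✓.
  V = {[x30]}: π^{-1}(V) = {x30} ∉ τ ✗.
  V = {[x29=x33], [x30]}: π^{-1}(V) = {x29, x30, x33} ∈ τ ✓.
  V = {[x31]}: π^{-1}(V) = {x31} ∉ τ ✗.
  V = {[x29=x33], [x31]}: π^{-1}(V) = {x29, x31, x33} ∈ τ ✓.
  V = {[x30], [x31]}: π^{-1}(V) = {x30, x31} ∉ τ ✗.
  V = {[x29=x33], [x30], [x31]}: π^{-1}(V) = {x29, x30, x31, x33} ∈ τ ✓.
  V = {[x32]}: π^{-1}(V) = {x32} ∈ τ ✓.
  V = {[x29=x33], [x32]}: π^{-1}(V) = {x29, x32, x33} ∈ τ ✓.
  V = {[x30], [x32]}: π^{-1}(V) = {x30, x32} ∉ τ ✗.
  V = {[x29=x33], [x30], [x32]}: π^{-1}(V) = {x29, x30, x32, x33} ∈ τ ✓.
  V = {[x31], [x32]}: π^{-1}(V) = {x31, x32} ∉ τ ✗.
  V = {[x29=x33], [x31], [x32]}: π^{-1}(V) = {x29, x31, x32, x33} ∈ τ ✓.
  V = {[x30], [x31], [x32]}: π^{-1}(V) = {x30, x31, x32} ∉ τ ✗.
  V = {[x29=x33], [x30], [x31], [x32]}: π^{-1}(V) = {x29, x30, x31, x32, x33} ∈ τ ✓.
Open sets in the quotient: τ_Q = {{}, {[x29=x33]}, {[x29=x33], [x30]}, {[x29=x33], [x31]}, {[x29=x33], [x30], [x31]}, {[x32]}, {[x29=x33], [x32]}, {[x29=x33], [x30], [x32]}, {[x29=x33], [x31], [x32]}, {[x29=x33], [x30], [x31], [x32]}} (10 elements).


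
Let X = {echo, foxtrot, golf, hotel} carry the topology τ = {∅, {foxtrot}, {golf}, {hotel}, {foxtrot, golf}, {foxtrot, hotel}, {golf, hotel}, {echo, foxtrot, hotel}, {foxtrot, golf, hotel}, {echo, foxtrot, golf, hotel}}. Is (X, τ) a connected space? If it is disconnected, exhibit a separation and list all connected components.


(X, τ) is disconnected; components = [{golf}, {echo, foxtrot, hotel}].

Find clopen sets (U ∈ τ with X ∖ U ∈ τ):
  U = ∅, X ∖ U = {echo, foxtrot, golf, hotel} — both open, so U is clopen.
  U = {golf}, X ∖ U = {echo, foxtrot, hotel} — both open, so U is clopen.
  U = {echo, foxtrot, hotel}, X ∖ U = {golf} — both open, so U is clopen.
  U = {echo, foxtrot, golf, hotel}, X ∖ U = ∅ — both open, so U is clopen.
Nontrivial clopen(s) exist: e.g. {golf}. So (X, τ) is disconnected.
Compute connected components by grouping points that agree on all clopens:
  component: {golf}
  component: {echo, foxtrot, hotel}


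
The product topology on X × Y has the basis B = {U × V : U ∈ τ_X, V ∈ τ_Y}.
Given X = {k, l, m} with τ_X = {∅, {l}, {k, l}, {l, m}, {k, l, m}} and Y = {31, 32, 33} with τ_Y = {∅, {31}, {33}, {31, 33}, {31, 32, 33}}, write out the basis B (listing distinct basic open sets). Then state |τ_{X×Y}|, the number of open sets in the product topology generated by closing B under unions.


Basis B = {∅ × ∅, {l} × {31}, {l} × {33}, {k, l} × {31}, {k, l} × {33}, {l} × {31, 33}, {l, m} × {31}, {l, m} × {33}, {k, l, m} × {31}, {k, l, m} × {33}, {l} × {31, 32, 33}, {k, l} × {31, 33}, {l, m} × {31, 33}, {k, l} × {31, 32, 33}, {k, l, m} × {31, 33}, {l, m} × {31, 32, 33}, {k, l, m} × {31, 32, 33}}; |τ_{X×Y}| = 50.

Enumerate products U × V with U ∈ τ_X, V ∈ τ_Y (deduplicated):
  ∅ × ∅ = {} (∅)
  {l} × {31} = {(l,31)}
  {l} × {33} = {(l,33)}
  {k, l} × {31} = {(k,31), (l,31)}
  {k, l} × {33} = {(k,33), (l,33)}
  {l} × {31, 33} = {(l,31), (l,33)}
  {l, m} × {31} = {(l,31), (m,31)}
  {l, m} × {33} = {(l,33), (m,33)}
  {k, l, m} × {31} = {(k,31), (l,31), (m,31)}
  {k, l, m} × {33} = {(k,33), (l,33), (m,33)}
  {l} × {31, 32, 33} = {(l,31), (l,32), (l,33)}
  {k, l} × {31, 33} = {(k,31), (k,33), (l,31), (l,33)}
  {l, m} × {31, 33} = {(l,31), (l,33), (m,31), (m,33)}
  {k, l} × {31, 32, 33} = {(k,31), (k,32), (k,33), (l,31), (l,32), (l,33)}
  {k, l, m} × {31, 33} = {(k,31), (k,33), (l,31), (l,33), (m,31), (m,33)}
  {l, m} × {31, 32, 33} = {(l,31), (l,32), (l,33), (m,31), (m,32), (m,33)}
  {k, l, m} × {31, 32, 33} = {(k,31), (k,32), (k,33), (l,31), (l,32), (l,33), (m,31), (m,32), (m,33)}
These 17 distinct sets form the basis B.
Close under arbitrary unions to get τ_{X×Y}; counting gives |τ_{X×Y}| = 50.


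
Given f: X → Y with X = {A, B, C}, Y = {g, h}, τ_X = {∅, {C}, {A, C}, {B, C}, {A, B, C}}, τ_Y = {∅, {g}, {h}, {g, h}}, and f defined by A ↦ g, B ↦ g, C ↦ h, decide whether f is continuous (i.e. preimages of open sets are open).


f is NOT continuous.

Compute f^{-1}(U) for each U ∈ τ_Y:
  U = ∅: f^{-1}(U) = ∅ ∈ τ_X ✓.
  U = {g}: f^{-1}(U) = {A, B} ∉ τ_X ✗.
  U = {h}: f^{-1}(U) = {C} ∈ τ_X ✓.
  U = {g, h}: f^{-1}(U) = {A, B, C} ∈ τ_X ✓.
Found U = {g} with f^{-1}(U) = {A, B} not in τ_X. Therefore f is NOT continuous.


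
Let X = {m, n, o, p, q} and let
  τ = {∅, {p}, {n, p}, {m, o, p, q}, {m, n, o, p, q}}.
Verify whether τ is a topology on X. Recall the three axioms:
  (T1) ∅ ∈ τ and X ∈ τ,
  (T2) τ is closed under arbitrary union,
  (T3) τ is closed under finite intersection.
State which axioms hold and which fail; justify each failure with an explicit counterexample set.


τ IS a topology on X.

Axiom (T1): ∅ ∈ τ? Yes; X ∈ τ? Yes.
Axiom (T2/T3): check pairwise unions and intersections of members of τ.
All pairwise intersections and unions checked — each lies in τ. Therefore τ satisfies (T1), (T2), (T3): it IS a topology on X.


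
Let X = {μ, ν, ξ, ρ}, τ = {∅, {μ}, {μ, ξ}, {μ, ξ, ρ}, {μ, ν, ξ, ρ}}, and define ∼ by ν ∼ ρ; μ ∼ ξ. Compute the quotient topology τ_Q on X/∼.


X/∼ = {[μ=ξ], [ν=ρ]}; |τ_Q| = 3.

Equivalence classes: [μ=ξ], [ν=ρ].
Quotient map π: X → X/∼ sends μ ↦ [μ=ξ], ν ↦ [ν=ρ], ξ ↦ [μ=ξ], ρ ↦ [ν=ρ].
For each subset V ⊆ X/∼, compute π^{-1}(V) ⊆ X and check whether π^{-1}(V) ∈ τ. V is open in τ_Q iff π^{-1}(V) ∈ τ.
  V = {}: π^{-1}(V) = ∅ ∈ τ ✓.
  V = {[μ=ξ]}: π^{-1}(V) = {μ, ξ} ∈ τ ✓.
  V = {[ν=ρ]}: π^{-1}(V) = {ν, ρ} ∉ τ ✗.
  V = {[μ=ξ], [ν=ρ]}: π^{-1}(V) = {μ, ν, ξ, ρ} ∈ τ ✓.
Open sets in the quotient: τ_Q = {{}, {[μ=ξ]}, {[μ=ξ], [ν=ρ]}} (3 elements).


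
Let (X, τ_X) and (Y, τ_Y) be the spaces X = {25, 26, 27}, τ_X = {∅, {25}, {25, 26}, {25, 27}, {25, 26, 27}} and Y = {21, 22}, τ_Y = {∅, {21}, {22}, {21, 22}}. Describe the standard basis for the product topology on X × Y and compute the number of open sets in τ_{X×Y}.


Basis B = {∅ × ∅, {25} × {21}, {25} × {22}, {25} × {21, 22}, {25, 26} × {21}, {25, 27} × {21}, {25, 26} × {22}, {25, 27} × {22}, {25, 26, 27} × {21}, {25, 26, 27} × {22}, {25, 26} × {21, 22}, {25, 27} × {21, 22}, {25, 26, 27} × {21, 22}}; |τ_{X×Y}| = 25.

Enumerate products U × V with U ∈ τ_X, V ∈ τ_Y (deduplicated):
  ∅ × ∅ = {} (∅)
  {25} × {21} = {(25,21)}
  {25} × {22} = {(25,22)}
  {25} × {21, 22} = {(25,21), (25,22)}
  {25, 26} × {21} = {(25,21), (26,21)}
  {25, 27} × {21} = {(25,21), (27,21)}
  {25, 26} × {22} = {(25,22), (26,22)}
  {25, 27} × {22} = {(25,22), (27,22)}
  {25, 26, 27} × {21} = {(25,21), (26,21), (27,21)}
  {25, 26, 27} × {22} = {(25,22), (26,22), (27,22)}
  {25, 26} × {21, 22} = {(25,21), (25,22), (26,21), (26,22)}
  {25, 27} × {21, 22} = {(25,21), (25,22), (27,21), (27,22)}
  {25, 26, 27} × {21, 22} = {(25,21), (25,22), (26,21), (26,22), (27,21), (27,22)}
These 13 distinct sets form the basis B.
Close under arbitrary unions to get τ_{X×Y}; counting gives |τ_{X×Y}| = 25.


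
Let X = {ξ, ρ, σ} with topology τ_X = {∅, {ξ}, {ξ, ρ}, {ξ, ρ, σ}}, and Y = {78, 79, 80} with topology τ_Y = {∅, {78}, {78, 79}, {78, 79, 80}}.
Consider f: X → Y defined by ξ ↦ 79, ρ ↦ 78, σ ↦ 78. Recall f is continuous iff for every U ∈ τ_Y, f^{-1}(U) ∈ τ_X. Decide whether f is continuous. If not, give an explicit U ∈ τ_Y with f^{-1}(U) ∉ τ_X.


f is NOT continuous.

Compute f^{-1}(U) for each U ∈ τ_Y:
  U = ∅: f^{-1}(U) = ∅ ∈ τ_X ✓.
  U = {78}: f^{-1}(U) = {ρ, σ} ∉ τ_X ✗.
  U = {78, 79}: f^{-1}(U) = {ξ, ρ, σ} ∈ τ_X ✓.
  U = {78, 79, 80}: f^{-1}(U) = {ξ, ρ, σ} ∈ τ_X ✓.
Found U = {78} with f^{-1}(U) = {ρ, σ} not in τ_X. Therefore f is NOT continuous.


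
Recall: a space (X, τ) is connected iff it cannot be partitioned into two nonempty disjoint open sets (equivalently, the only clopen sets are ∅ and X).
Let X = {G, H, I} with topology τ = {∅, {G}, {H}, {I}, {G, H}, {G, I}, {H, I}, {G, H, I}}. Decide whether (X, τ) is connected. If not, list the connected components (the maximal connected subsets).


(X, τ) is disconnected; components = [{G}, {H}, {I}].

Find clopen sets (U ∈ τ with X ∖ U ∈ τ):
  U = ∅, X ∖ U = {G, H, I} — both open, so U is clopen.
  U = {G}, X ∖ U = {H, I} — both open, so U is clopen.
  U = {H}, X ∖ U = {G, I} — both open, so U is clopen.
  U = {I}, X ∖ U = {G, H} — both open, so U is clopen.
  U = {G, H}, X ∖ U = {I} — both open, so U is clopen.
  U = {G, I}, X ∖ U = {H} — both open, so U is clopen.
  U = {H, I}, X ∖ U = {G} — both open, so U is clopen.
  U = {G, H, I}, X ∖ U = ∅ — both open, so U is clopen.
Nontrivial clopen(s) exist: e.g. {G}. So (X, τ) is disconnected.
Compute connected components by grouping points that agree on all clopens:
  component: {G}
  component: {H}
  component: {I}


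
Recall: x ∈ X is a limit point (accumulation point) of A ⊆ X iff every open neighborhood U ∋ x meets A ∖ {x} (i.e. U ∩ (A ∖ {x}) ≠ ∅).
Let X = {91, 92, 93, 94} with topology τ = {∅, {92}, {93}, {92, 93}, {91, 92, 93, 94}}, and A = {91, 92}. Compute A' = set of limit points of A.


A' = {91, 94}

For each x ∈ X, list the open sets U ∈ τ with x ∈ U, then check whether U ∩ (A ∖ {x}) ≠ ∅ for every such U.
  x = 91: opens ∋ x are {91, 92, 93, 94}; each meets A ∖ {91}, so x IS a limit point.
  x = 92: open {92} ∋ x has {92} ∩ (A ∖ {92}) = ∅, so x is NOT a limit point.
  x = 93: open {93} ∋ x has {93} ∩ (A ∖ {93}) = ∅, so x is NOT a limit point.
  x = 94: opens ∋ x are {91, 92, 93, 94}; each meets A ∖ {94}, so x IS a limit point.
Collecting: A' = {91, 94}.


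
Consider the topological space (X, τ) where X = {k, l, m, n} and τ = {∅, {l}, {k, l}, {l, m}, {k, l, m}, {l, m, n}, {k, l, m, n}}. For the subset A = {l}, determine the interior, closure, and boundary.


int(A) = {l}, cl(A) = {k, l, m, n}, ∂A = {k, m, n}.

Closed sets in (X, τ) are complements of opens:
  closed(X, τ) = {∅, {k}, {n}, {k, n}, {m, n}, {k, m, n}, {k, l, m, n}}.
int(A) = ⋃ {U ∈ τ : U ⊆ A}. Opens contained in A: ∅, {l}.
Taking the union of these: int(A) = {l}.
cl(A) = ⋂ {C closed : A ⊆ C}. Closed sets containing A: {k, l, m, n}.
Intersecting these: cl(A) = {k, l, m, n}.
∂A = cl(A) ∖ int(A) = {k, l, m, n} ∖ {l} = {k, m, n}.


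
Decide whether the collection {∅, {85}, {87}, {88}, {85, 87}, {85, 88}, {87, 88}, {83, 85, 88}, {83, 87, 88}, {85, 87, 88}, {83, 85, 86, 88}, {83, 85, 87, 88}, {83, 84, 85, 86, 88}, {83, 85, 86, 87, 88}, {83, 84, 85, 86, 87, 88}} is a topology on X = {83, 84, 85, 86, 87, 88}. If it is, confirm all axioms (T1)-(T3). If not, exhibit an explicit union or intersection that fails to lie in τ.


τ is NOT a topology on X.

Axiom (T1): ∅ ∈ τ? Yes; X ∈ τ? Yes.
Axiom (T2/T3): check pairwise unions and intersections of members of τ.
Counterexample for (T3): {83, 85, 88} ∩ {83, 87, 88} = {83, 88} ∉ τ. Therefore τ is NOT a topology.


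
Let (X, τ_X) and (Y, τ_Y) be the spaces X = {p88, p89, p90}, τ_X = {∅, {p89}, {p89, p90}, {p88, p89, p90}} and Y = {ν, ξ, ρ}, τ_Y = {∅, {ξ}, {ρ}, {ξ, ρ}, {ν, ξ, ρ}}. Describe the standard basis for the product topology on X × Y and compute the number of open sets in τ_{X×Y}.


Basis B = {∅ × ∅, {p89} × {ξ}, {p89} × {ρ}, {p89} × {ξ, ρ}, {p89, p90} × {ξ}, {p89, p90} × {ρ}, {p88, p89, p90} × {ξ}, {p88, p89, p90} × {ρ}, {p89} × {ν, ξ, ρ}, {p89, p90} × {ξ, ρ}, {p88, p89, p90} × {ξ, ρ}, {p89, p90} × {ν, ξ, ρ}, {p88, p89, p90} × {ν, ξ, ρ}}; |τ_{X×Y}| = 30.

Enumerate products U × V with U ∈ τ_X, V ∈ τ_Y (deduplicated):
  ∅ × ∅ = {} (∅)
  {p89} × {ξ} = {(p89,ξ)}
  {p89} × {ρ} = {(p89,ρ)}
  {p89} × {ξ, ρ} = {(p89,ξ), (p89,ρ)}
  {p89, p90} × {ξ} = {(p89,ξ), (p90,ξ)}
  {p89, p90} × {ρ} = {(p89,ρ), (p90,ρ)}
  {p88, p89, p90} × {ξ} = {(p88,ξ), (p89,ξ), (p90,ξ)}
  {p88, p89, p90} × {ρ} = {(p88,ρ), (p89,ρ), (p90,ρ)}
  {p89} × {ν, ξ, ρ} = {(p89,ν), (p89,ξ), (p89,ρ)}
  {p89, p90} × {ξ, ρ} = {(p89,ξ), (p89,ρ), (p90,ξ), (p90,ρ)}
  {p88, p89, p90} × {ξ, ρ} = {(p88,ξ), (p88,ρ), (p89,ξ), (p89,ρ), (p90,ξ), (p90,ρ)}
  {p89, p90} × {ν, ξ, ρ} = {(p89,ν), (p89,ξ), (p89,ρ), (p90,ν), (p90,ξ), (p90,ρ)}
  {p88, p89, p90} × {ν, ξ, ρ} = {(p88,ν), (p88,ξ), (p88,ρ), (p89,ν), (p89,ξ), (p89,ρ), (p90,ν), (p90,ξ), (p90,ρ)}
These 13 distinct sets form the basis B.
Close under arbitrary unions to get τ_{X×Y}; counting gives |τ_{X×Y}| = 30.


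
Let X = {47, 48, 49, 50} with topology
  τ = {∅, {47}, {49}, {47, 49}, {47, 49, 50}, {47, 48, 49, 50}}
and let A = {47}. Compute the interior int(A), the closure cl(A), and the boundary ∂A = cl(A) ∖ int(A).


int(A) = {47}, cl(A) = {47, 48, 50}, ∂A = {48, 50}.

Closed sets in (X, τ) are complements of opens:
  closed(X, τ) = {∅, {48}, {48, 50}, {47, 48, 50}, {48, 49, 50}, {47, 48, 49, 50}}.
int(A) = ⋃ {U ∈ τ : U ⊆ A}. Opens contained in A: ∅, {47}.
Taking the union of these: int(A) = {47}.
cl(A) = ⋂ {C closed : A ⊆ C}. Closed sets containing A: {47, 48, 50}, {47, 48, 49, 50}.
Intersecting these: cl(A) = {47, 48, 50}.
∂A = cl(A) ∖ int(A) = {47, 48, 50} ∖ {47} = {48, 50}.


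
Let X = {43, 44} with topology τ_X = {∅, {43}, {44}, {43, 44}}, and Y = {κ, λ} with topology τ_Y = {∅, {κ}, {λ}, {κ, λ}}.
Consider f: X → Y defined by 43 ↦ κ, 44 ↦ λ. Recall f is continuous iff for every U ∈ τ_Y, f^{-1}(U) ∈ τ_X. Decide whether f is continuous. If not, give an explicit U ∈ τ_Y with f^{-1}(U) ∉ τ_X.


f IS continuous.

Compute f^{-1}(U) for each U ∈ τ_Y:
  U = ∅: f^{-1}(U) = ∅ ∈ τ_X ✓.
  U = {κ}: f^{-1}(U) = {43} ∈ τ_X ✓.
  U = {λ}: f^{-1}(U) = {44} ∈ τ_X ✓.
  U = {κ, λ}: f^{-1}(U) = {43, 44} ∈ τ_X ✓.
Every preimage lies in τ_X, so f IS continuous.


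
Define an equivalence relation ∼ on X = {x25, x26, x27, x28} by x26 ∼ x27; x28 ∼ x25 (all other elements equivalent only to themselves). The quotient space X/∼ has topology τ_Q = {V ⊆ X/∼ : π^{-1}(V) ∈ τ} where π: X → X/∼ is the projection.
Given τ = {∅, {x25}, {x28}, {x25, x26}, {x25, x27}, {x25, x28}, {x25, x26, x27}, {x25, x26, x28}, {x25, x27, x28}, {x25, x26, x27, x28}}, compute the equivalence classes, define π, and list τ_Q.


X/∼ = {[x25=x28], [x26=x27]}; |τ_Q| = 3.

Equivalence classes: [x25=x28], [x26=x27].
Quotient map π: X → X/∼ sends x25 ↦ [x25=x28], x26 ↦ [x26=x27], x27 ↦ [x26=x27], x28 ↦ [x25=x28].
For each subset V ⊆ X/∼, compute π^{-1}(V) ⊆ X and check whether π^{-1}(V) ∈ τ. V is open in τ_Q iff π^{-1}(V) ∈ τ.
  V = {}: π^{-1}(V) = ∅ ∈ τ ✓.
  V = {[x25=x28]}: π^{-1}(V) = {x25, x28} ∈ τ ✓.
  V = {[x26=x27]}: π^{-1}(V) = {x26, x27} ∉ τ ✗.
  V = {[x25=x28], [x26=x27]}: π^{-1}(V) = {x25, x26, x27, x28} ∈ τ ✓.
Open sets in the quotient: τ_Q = {{}, {[x25=x28]}, {[x25=x28], [x26=x27]}} (3 elements).


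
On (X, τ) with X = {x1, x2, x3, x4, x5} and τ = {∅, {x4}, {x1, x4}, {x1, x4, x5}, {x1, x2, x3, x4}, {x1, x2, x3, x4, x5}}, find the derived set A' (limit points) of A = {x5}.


A' = ∅

For each x ∈ X, list the open sets U ∈ τ with x ∈ U, then check whether U ∩ (A ∖ {x}) ≠ ∅ for every such U.
  x = x1: open {x1, x4} ∋ x has {x1, x4} ∩ (A ∖ {x1}) = ∅, so x is NOT a limit point.
  x = x2: open {x1, x2, x3, x4} ∋ x has {x1, x2, x3, x4} ∩ (A ∖ {x2}) = ∅, so x is NOT a limit point.
  x = x3: open {x1, x2, x3, x4} ∋ x has {x1, x2, x3, x4} ∩ (A ∖ {x3}) = ∅, so x is NOT a limit point.
  x = x4: open {x4} ∋ x has {x4} ∩ (A ∖ {x4}) = ∅, so x is NOT a limit point.
  x = x5: open {x1, x4, x5} ∋ x has {x1, x4, x5} ∩ (A ∖ {x5}) = ∅, so x is NOT a limit point.
Collecting: A' = ∅.


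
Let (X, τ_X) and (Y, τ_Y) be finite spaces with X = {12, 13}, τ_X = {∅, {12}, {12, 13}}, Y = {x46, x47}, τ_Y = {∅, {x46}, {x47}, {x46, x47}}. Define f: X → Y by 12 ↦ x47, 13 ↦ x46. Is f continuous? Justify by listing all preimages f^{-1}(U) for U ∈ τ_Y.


f is NOT continuous.

Compute f^{-1}(U) for each U ∈ τ_Y:
  U = ∅: f^{-1}(U) = ∅ ∈ τ_X ✓.
  U = {x46}: f^{-1}(U) = {13} ∉ τ_X ✗.
  U = {x47}: f^{-1}(U) = {12} ∈ τ_X ✓.
  U = {x46, x47}: f^{-1}(U) = {12, 13} ∈ τ_X ✓.
Found U = {x46} with f^{-1}(U) = {13} not in τ_X. Therefore f is NOT continuous.


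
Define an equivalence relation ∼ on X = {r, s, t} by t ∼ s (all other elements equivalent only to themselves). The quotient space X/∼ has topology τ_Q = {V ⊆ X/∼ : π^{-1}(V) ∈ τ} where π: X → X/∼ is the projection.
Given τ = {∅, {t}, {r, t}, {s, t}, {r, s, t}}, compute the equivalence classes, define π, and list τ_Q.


X/∼ = {[r], [s=t]}; |τ_Q| = 3.

Equivalence classes: [r], [s=t].
Quotient map π: X → X/∼ sends r ↦ [r], s ↦ [s=t], t ↦ [s=t].
For each subset V ⊆ X/∼, compute π^{-1}(V) ⊆ X and check whether π^{-1}(V) ∈ τ. V is open in τ_Q iff π^{-1}(V) ∈ τ.
  V = {}: π^{-1}(V) = ∅ ∈ τ ✓.
  V = {[r]}: π^{-1}(V) = {r} ∉ τ ✗.
  V = {[s=t]}: π^{-1}(V) = {s, t} ∈ τ ✓.
  V = {[r], [s=t]}: π^{-1}(V) = {r, s, t} ∈ τ ✓.
Open sets in the quotient: τ_Q = {{}, {[s=t]}, {[r], [s=t]}} (3 elements).


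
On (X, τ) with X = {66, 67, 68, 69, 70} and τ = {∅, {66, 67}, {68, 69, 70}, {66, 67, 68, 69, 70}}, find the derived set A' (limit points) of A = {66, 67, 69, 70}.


A' = {66, 67, 68, 69, 70}

For each x ∈ X, list the open sets U ∈ τ with x ∈ U, then check whether U ∩ (A ∖ {x}) ≠ ∅ for every such U.
  x = 66: opens ∋ x are {66, 67}, {66, 67, 68, 69, 70}; each meets A ∖ {66}, so x IS a limit point.
  x = 67: opens ∋ x are {66, 67}, {66, 67, 68, 69, 70}; each meets A ∖ {67}, so x IS a limit point.
  x = 68: opens ∋ x are {68, 69, 70}, {66, 67, 68, 69, 70}; each meets A ∖ {68}, so x IS a limit point.
  x = 69: opens ∋ x are {68, 69, 70}, {66, 67, 68, 69, 70}; each meets A ∖ {69}, so x IS a limit point.
  x = 70: opens ∋ x are {68, 69, 70}, {66, 67, 68, 69, 70}; each meets A ∖ {70}, so x IS a limit point.
Collecting: A' = {66, 67, 68, 69, 70}.


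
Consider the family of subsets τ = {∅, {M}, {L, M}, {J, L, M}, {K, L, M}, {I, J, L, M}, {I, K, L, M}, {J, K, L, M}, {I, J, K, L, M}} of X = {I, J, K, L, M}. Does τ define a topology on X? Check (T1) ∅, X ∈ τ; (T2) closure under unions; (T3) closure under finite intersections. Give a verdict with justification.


τ is NOT a topology on X.

Axiom (T1): ∅ ∈ τ? Yes; X ∈ τ? Yes.
Axiom (T2/T3): check pairwise unions and intersections of members of τ.
Counterexample for (T3): {I, J, L, M} ∩ {I, K, L, M} = {I, L, M} ∉ τ. Therefore τ is NOT a topology.


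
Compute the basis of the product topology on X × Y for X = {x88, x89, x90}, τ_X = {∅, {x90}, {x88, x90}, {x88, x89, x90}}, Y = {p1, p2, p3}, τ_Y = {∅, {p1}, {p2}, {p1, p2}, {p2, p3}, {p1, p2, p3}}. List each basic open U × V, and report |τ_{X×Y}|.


Basis B = {∅ × ∅, {x90} × {p1}, {x90} × {p2}, {x88, x90} × {p1}, {x88, x90} × {p2}, {x90} × {p1, p2}, {x90} × {p2, p3}, {x88, x89, x90} × {p1}, {x88, x89, x90} × {p2}, {x90} × {p1, p2, p3}, {x88, x90} × {p1, p2}, {x88, x90} × {p2, p3}, {x88, x90} × {p1, p2, p3}, {x88, x89, x90} × {p1, p2}, {x88, x89, x90} × {p2, p3}, {x88, x89, x90} × {p1, p2, p3}}; |τ_{X×Y}| = 40.

Enumerate products U × V with U ∈ τ_X, V ∈ τ_Y (deduplicated):
  ∅ × ∅ = {} (∅)
  {x90} × {p1} = {(x90,p1)}
  {x90} × {p2} = {(x90,p2)}
  {x88, x90} × {p1} = {(x88,p1), (x90,p1)}
  {x88, x90} × {p2} = {(x88,p2), (x90,p2)}
  {x90} × {p1, p2} = {(x90,p1), (x90,p2)}
  {x90} × {p2, p3} = {(x90,p2), (x90,p3)}
  {x88, x89, x90} × {p1} = {(x88,p1), (x89,p1), (x90,p1)}
  {x88, x89, x90} × {p2} = {(x88,p2), (x89,p2), (x90,p2)}
  {x90} × {p1, p2, p3} = {(x90,p1), (x90,p2), (x90,p3)}
  {x88, x90} × {p1, p2} = {(x88,p1), (x88,p2), (x90,p1), (x90,p2)}
  {x88, x90} × {p2, p3} = {(x88,p2), (x88,p3), (x90,p2), (x90,p3)}
  {x88, x90} × {p1, p2, p3} = {(x88,p1), (x88,p2), (x88,p3), (x90,p1), (x90,p2), (x90,p3)}
  {x88, x89, x90} × {p1, p2} = {(x88,p1), (x88,p2), (x89,p1), (x89,p2), (x90,p1), (x90,p2)}
  {x88, x89, x90} × {p2, p3} = {(x88,p2), (x88,p3), (x89,p2), (x89,p3), (x90,p2), (x90,p3)}
  {x88, x89, x90} × {p1, p2, p3} = {(x88,p1), (x88,p2), (x88,p3), (x89,p1), (x89,p2), (x89,p3), (x90,p1), (x90,p2), (x90,p3)}
These 16 distinct sets form the basis B.
Close under arbitrary unions to get τ_{X×Y}; counting gives |τ_{X×Y}| = 40.


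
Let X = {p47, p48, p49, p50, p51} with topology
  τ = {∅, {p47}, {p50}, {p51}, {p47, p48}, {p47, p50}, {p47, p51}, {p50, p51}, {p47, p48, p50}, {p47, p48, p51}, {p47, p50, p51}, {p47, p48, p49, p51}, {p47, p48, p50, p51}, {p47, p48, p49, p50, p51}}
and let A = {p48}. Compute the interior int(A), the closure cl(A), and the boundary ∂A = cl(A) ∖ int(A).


int(A) = ∅, cl(A) = {p48, p49}, ∂A = {p48, p49}.

Closed sets in (X, τ) are complements of opens:
  closed(X, τ) = {∅, {p49}, {p50}, {p48, p49}, {p49, p50}, {p49, p51}, {p47, p48, p49}, {p48, p49, p50}, {p48, p49, p51}, {p49, p50, p51}, {p47, p48, p49, p50}, {p47, p48, p49, p51}, {p48, p49, p50, p51}, {p47, p48, p49, p50, p51}}.
int(A) = ⋃ {U ∈ τ : U ⊆ A}. Opens contained in A: ∅.
Taking the union of these: int(A) = ∅.
cl(A) = ⋂ {C closed : A ⊆ C}. Closed sets containing A: {p48, p49}, {p47, p48, p49}, {p48, p49, p50}, {p48, p49, p51}, {p47, p48, p49, p50}, {p47, p48, p49, p51}, {p48, p49, p50, p51}, {p47, p48, p49, p50, p51}.
Intersecting these: cl(A) = {p48, p49}.
∂A = cl(A) ∖ int(A) = {p48, p49} ∖ ∅ = {p48, p49}.


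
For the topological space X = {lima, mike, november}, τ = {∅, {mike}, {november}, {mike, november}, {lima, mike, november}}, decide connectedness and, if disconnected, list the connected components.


(X, τ) is connected.

Find clopen sets (U ∈ τ with X ∖ U ∈ τ):
  U = ∅, X ∖ U = {lima, mike, november} — both open, so U is clopen.
  U = {lima, mike, november}, X ∖ U = ∅ — both open, so U is clopen.
Only trivial clopens (∅ and X) exist, so (X, τ) is connected.
Compute connected components by grouping points that agree on all clopens:
  component: {lima, mike, november}


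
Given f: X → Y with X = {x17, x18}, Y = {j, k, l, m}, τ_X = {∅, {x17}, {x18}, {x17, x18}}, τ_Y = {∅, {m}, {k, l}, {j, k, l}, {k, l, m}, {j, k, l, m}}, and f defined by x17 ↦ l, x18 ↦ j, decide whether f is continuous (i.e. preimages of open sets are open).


f IS continuous.

Compute f^{-1}(U) for each U ∈ τ_Y:
  U = ∅: f^{-1}(U) = ∅ ∈ τ_X ✓.
  U = {m}: f^{-1}(U) = ∅ ∈ τ_X ✓.
  U = {k, l}: f^{-1}(U) = {x17} ∈ τ_X ✓.
  U = {j, k, l}: f^{-1}(U) = {x17, x18} ∈ τ_X ✓.
  U = {k, l, m}: f^{-1}(U) = {x17} ∈ τ_X ✓.
  U = {j, k, l, m}: f^{-1}(U) = {x17, x18} ∈ τ_X ✓.
Every preimage lies in τ_X, so f IS continuous.


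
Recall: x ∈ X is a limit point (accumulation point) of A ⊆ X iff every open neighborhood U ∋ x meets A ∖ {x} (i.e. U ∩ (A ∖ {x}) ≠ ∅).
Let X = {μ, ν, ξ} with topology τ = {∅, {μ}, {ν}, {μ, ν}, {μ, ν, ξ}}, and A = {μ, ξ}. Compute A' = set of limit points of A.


A' = {ξ}

For each x ∈ X, list the open sets U ∈ τ with x ∈ U, then check whether U ∩ (A ∖ {x}) ≠ ∅ for every such U.
  x = μ: open {μ} ∋ x has {μ} ∩ (A ∖ {μ}) = ∅, so x is NOT a limit point.
  x = ν: open {ν} ∋ x has {ν} ∩ (A ∖ {ν}) = ∅, so x is NOT a limit point.
  x = ξ: opens ∋ x are {μ, ν, ξ}; each meets A ∖ {ξ}, so x IS a limit point.
Collecting: A' = {ξ}.


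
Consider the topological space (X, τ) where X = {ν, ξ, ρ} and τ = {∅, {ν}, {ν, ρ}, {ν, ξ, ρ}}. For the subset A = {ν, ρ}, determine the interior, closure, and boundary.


int(A) = {ν, ρ}, cl(A) = {ν, ξ, ρ}, ∂A = {ξ}.

Closed sets in (X, τ) are complements of opens:
  closed(X, τ) = {∅, {ξ}, {ξ, ρ}, {ν, ξ, ρ}}.
int(A) = ⋃ {U ∈ τ : U ⊆ A}. Opens contained in A: ∅, {ν}, {ν, ρ}.
Taking the union of these: int(A) = {ν, ρ}.
cl(A) = ⋂ {C closed : A ⊆ C}. Closed sets containing A: {ν, ξ, ρ}.
Intersecting these: cl(A) = {ν, ξ, ρ}.
∂A = cl(A) ∖ int(A) = {ν, ξ, ρ} ∖ {ν, ρ} = {ξ}.


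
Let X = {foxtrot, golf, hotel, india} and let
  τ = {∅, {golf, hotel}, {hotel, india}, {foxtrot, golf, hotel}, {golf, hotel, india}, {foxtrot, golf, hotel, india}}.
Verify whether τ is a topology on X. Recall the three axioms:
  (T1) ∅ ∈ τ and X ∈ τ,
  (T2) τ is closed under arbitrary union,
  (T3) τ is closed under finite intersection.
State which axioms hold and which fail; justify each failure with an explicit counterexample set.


τ is NOT a topology on X.

Axiom (T1): ∅ ∈ τ? Yes; X ∈ τ? Yes.
Axiom (T2/T3): check pairwise unions and intersections of members of τ.
Counterexample for (T3): {golf, hotel} ∩ {hotel, india} = {hotel} ∉ τ. Therefore τ is NOT a topology.


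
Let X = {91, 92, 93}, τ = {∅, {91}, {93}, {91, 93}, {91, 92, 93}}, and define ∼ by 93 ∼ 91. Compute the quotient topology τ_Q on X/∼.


X/∼ = {[91=93], [92]}; |τ_Q| = 3.

Equivalence classes: [91=93], [92].
Quotient map π: X → X/∼ sends 91 ↦ [91=93], 92 ↦ [92], 93 ↦ [91=93].
For each subset V ⊆ X/∼, compute π^{-1}(V) ⊆ X and check whether π^{-1}(V) ∈ τ. V is open in τ_Q iff π^{-1}(V) ∈ τ.
  V = {}: π^{-1}(V) = ∅ ∈ τ ✓.
  V = {[91=93]}: π^{-1}(V) = {91, 93} ∈ τ ✓.
  V = {[92]}: π^{-1}(V) = {92} ∉ τ ✗.
  V = {[91=93], [92]}: π^{-1}(V) = {91, 92, 93} ∈ τ ✓.
Open sets in the quotient: τ_Q = {{}, {[91=93]}, {[91=93], [92]}} (3 elements).


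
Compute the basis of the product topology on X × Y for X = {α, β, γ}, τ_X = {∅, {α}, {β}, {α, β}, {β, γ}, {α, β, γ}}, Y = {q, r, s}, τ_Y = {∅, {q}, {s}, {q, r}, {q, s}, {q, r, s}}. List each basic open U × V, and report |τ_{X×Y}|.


Basis B = {∅ × ∅, {α} × {q}, {α} × {s}, {β} × {q}, {β} × {s}, {α} × {q, r}, {α} × {q, s}, {α, β} × {q}, {α, β} × {s}, {β} × {q, r}, {β} × {q, s}, {β, γ} × {q}, {β, γ} × {s}, {α} × {q, r, s}, {α, β, γ} × {q}, {α, β, γ} × {s}, {β} × {q, r, s}, {α, β} × {q, r}, {α, β} × {q, s}, {β, γ} × {q, r}, {β, γ} × {q, s}, {α, β} × {q, r, s}, {α, β, γ} × {q, r}, {α, β, γ} × {q, s}, {β, γ} × {q, r, s}, {α, β, γ} × {q, r, s}}; |τ_{X×Y}| = 108.

Enumerate products U × V with U ∈ τ_X, V ∈ τ_Y (deduplicated):
  ∅ × ∅ = {} (∅)
  {α} × {q} = {(α,q)}
  {α} × {s} = {(α,s)}
  {β} × {q} = {(β,q)}
  {β} × {s} = {(β,s)}
  {α} × {q, r} = {(α,q), (α,r)}
  {α} × {q, s} = {(α,q), (α,s)}
  {α, β} × {q} = {(α,q), (β,q)}
  {α, β} × {s} = {(α,s), (β,s)}
  {β} × {q, r} = {(β,q), (β,r)}
  {β} × {q, s} = {(β,q), (β,s)}
  {β, γ} × {q} = {(β,q), (γ,q)}
  {β, γ} × {s} = {(β,s), (γ,s)}
  {α} × {q, r, s} = {(α,q), (α,r), (α,s)}
  {α, β, γ} × {q} = {(α,q), (β,q), (γ,q)}
  {α, β, γ} × {s} = {(α,s), (β,s), (γ,s)}
  {β} × {q, r, s} = {(β,q), (β,r), (β,s)}
  {α, β} × {q, r} = {(α,q), (α,r), (β,q), (β,r)}
  {α, β} × {q, s} = {(α,q), (α,s), (β,q), (β,s)}
  {β, γ} × {q, r} = {(β,q), (β,r), (γ,q), (γ,r)}
  {β, γ} × {q, s} = {(β,q), (β,s), (γ,q), (γ,s)}
  {α, β} × {q, r, s} = {(α,q), (α,r), (α,s), (β,q), (β,r), (β,s)}
  {α, β, γ} × {q, r} = {(α,q), (α,r), (β,q), (β,r), (γ,q), (γ,r)}
  {α, β, γ} × {q, s} = {(α,q), (α,s), (β,q), (β,s), (γ,q), (γ,s)}
  {β, γ} × {q, r, s} = {(β,q), (β,r), (β,s), (γ,q), (γ,r), (γ,s)}
  {α, β, γ} × {q, r, s} = {(α,q), (α,r), (α,s), (β,q), (β,r), (β,s), (γ,q), (γ,r), (γ,s)}
These 26 distinct sets form the basis B.
Close under arbitrary unions to get τ_{X×Y}; counting gives |τ_{X×Y}| = 108.
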